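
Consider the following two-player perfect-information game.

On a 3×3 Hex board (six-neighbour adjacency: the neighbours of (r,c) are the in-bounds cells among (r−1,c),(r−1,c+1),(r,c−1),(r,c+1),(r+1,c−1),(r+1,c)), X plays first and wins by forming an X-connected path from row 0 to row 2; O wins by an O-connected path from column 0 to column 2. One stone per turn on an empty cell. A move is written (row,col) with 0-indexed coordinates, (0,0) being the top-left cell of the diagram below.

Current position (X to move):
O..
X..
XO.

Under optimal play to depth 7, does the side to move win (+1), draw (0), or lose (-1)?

value(O../X../XO., X) = +1

ply 1, X at O../X../XO. | (0,1)=+1→OX./X../XO.*; (0,2)=+1→O.X/X../XO.; (1,1)=+1→O../XX./XO.; (1,2)=+1→O../X.X/XO.; (2,2)=+1→O../X../XOX
ply 2: OX./X../XO. is terminal -1 (O); from O../X../XO. depth 7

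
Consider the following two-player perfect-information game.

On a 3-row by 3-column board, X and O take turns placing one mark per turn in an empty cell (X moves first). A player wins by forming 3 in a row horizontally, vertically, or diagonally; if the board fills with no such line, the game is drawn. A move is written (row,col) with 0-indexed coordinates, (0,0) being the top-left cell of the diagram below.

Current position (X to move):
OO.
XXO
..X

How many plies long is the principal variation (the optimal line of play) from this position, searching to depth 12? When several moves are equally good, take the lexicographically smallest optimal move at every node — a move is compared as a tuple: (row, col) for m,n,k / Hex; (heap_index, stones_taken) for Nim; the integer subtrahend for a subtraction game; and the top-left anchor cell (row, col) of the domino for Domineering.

PV length from [OO./XXO/..X]: 3 plies

ply 1, X at OO./XXO/..X | (0,2)=+0→OOX/XXO/..X*; (2,0)=-1→OO./XXO/X.X; (2,1)=-1→OO./XXO/.XX
ply 2, O at OOX/XXO/..X | (2,0)=+0→OOX/XXO/O.X*; (2,1)=-1→OOX/XXO/.OX
ply 3, X at OOX/XXO/O.X | (2,1)=+0→OOX/XXO/OXX*
ply 4: OOX/XXO/OXX is terminal +0 (O); from OO./XXO/..X depth 12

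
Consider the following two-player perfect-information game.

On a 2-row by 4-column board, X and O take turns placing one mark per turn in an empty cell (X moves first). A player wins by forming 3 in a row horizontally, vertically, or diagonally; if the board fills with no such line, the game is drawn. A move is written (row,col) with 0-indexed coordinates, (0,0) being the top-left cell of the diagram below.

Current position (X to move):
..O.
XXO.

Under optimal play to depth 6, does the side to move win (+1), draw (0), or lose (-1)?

p1 X@[..O./XXO.]: (0,0)[X.O./XXO.]+0* (0,1)[.XO./XXO.]+0 (0,3)[..OX/XXO.]+0 (1,3)[..O./XXOX]-1
p2 O@[X.O./XXO.]: (0,1)[XOO./XXO.]+0* (0,3)[X.OO/XXO.]+0 (1,3)[X.O./XXOO]+0
p3 X@[XOO./XXO.]: (0,3)[XOOX/XXO.]+0* (1,3)[XOO./XXOX]-1
p4 O@[XOOX/XXO.]: (1,3)[XOOX/XXOO]+0*
p5 X@[XOOX/XXOO] terminal +0; root [..O./XXO.] d6

value(..O./XXO., X) = 0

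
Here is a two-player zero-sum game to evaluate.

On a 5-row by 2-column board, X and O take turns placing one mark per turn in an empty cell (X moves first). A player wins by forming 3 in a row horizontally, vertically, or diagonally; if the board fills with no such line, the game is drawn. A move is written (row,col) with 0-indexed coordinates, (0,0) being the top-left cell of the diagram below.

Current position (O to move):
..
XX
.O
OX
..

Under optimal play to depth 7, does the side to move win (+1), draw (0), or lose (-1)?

ply 1, O at ../XX/.O/OX/.. | (0,0)=+0→O./XX/.O/OX/..*; (0,1)=+0→.O/XX/.O/OX/..; (2,0)=+0→../XX/OO/OX/..; (4,0)=+0→../XX/.O/OX/O.; (4,1)=+0→../XX/.O/OX/.O
ply 2, X at O./XX/.O/OX/.. | (0,1)=+0→OX/XX/.O/OX/..*; (2,0)=+0→O./XX/XO/OX/..; (4,0)=+0→O./XX/.O/OX/X.; (4,1)=+0→O./XX/.O/OX/.X
ply 3, O at OX/XX/.O/OX/.. | (2,0)=+0→OX/XX/OO/OX/..*; (4,0)=+0→OX/XX/.O/OX/O.; (4,1)=+0→OX/XX/.O/OX/.O
ply 4, X at OX/XX/OO/OX/.. | (4,0)=+0→OX/XX/OO/OX/X.*; (4,1)=-1→OX/XX/OO/OX/.X
ply 5, O at OX/XX/OO/OX/X. | (4,1)=+0→OX/XX/OO/OX/XO*
ply 6: OX/XX/OO/OX/XO is terminal +0 (X); from ../XX/.O/OX/.. depth 7

value(../XX/.O/OX/.., O) = 0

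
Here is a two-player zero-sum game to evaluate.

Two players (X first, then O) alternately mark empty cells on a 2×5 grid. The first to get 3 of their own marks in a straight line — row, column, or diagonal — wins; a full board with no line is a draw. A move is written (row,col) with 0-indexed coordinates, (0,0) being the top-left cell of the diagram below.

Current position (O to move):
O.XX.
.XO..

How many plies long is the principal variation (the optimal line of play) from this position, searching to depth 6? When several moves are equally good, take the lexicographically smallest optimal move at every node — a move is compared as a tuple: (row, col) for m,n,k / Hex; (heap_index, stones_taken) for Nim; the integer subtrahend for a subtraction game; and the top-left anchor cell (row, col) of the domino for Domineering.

PV length from [O.XX./.XO..]: 2 plies

p1 O@[O.XX./.XO..]: (0,1)[OOXX./.XO..]-1* (0,4)[O.XXO/.XO..]-1 (1,0)[O.XX./OXO..]-1 (1,3)[O.XX./.XOO.]-1 (1,4)[O.XX./.XO.O]-1
p2 X@[OOXX./.XO..]: (0,4)[OOXXX/.XO..]+1* (1,0)[OOXX./XXO..]+0 (1,3)[OOXX./.XOX.]+0 (1,4)[OOXX./.XO.X]+0
p3 O@[OOXXX/.XO..] terminal -1; root [O.XX./.XO..] d6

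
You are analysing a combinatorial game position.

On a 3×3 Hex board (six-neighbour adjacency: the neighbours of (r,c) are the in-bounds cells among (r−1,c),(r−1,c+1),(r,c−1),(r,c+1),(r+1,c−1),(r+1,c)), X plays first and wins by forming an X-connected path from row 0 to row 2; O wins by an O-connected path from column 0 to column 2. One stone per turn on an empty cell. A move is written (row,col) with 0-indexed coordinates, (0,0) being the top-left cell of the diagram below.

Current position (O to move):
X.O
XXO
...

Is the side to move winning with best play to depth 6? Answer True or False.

ply 1, O at X.O/XXO/... | (0,1)=-1→XOO/XXO/...*; (2,0)=-1→X.O/XXO/O..; (2,1)=-1→X.O/XXO/.O.; (2,2)=-1→X.O/XXO/..O
ply 2, X at XOO/XXO/... | (2,0)=+1→XOO/XXO/X..*; (2,1)=+1→XOO/XXO/.X.; (2,2)=+1→XOO/XXO/..X
ply 3: XOO/XXO/X.. is terminal -1 (O); from X.O/XXO/... depth 6

O winning at [X.O/XXO/...]: False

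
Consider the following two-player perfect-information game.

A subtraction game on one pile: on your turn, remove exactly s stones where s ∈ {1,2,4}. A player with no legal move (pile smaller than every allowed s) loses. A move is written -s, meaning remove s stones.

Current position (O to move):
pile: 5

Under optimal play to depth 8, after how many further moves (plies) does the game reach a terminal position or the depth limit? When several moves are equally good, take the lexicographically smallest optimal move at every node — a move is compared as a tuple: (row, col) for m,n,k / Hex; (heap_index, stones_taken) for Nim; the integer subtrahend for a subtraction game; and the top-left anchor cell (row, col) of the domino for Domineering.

PV length from [5]: 3 plies

ply 1, O at 5 | -1=-1→4; -2=+1→3*; -4=-1→1
ply 2, X at 3 | -1=-1→2*; -2=-1→1
ply 3, O at 2 | -1=-1→1; -2=+1→0*
ply 4: 0 is terminal -1 (X); from 5 depth 8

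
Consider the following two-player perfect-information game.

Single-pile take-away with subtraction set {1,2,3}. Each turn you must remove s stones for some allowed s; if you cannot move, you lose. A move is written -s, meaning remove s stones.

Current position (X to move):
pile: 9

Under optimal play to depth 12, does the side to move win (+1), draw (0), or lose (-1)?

p1 X@[9]: -1[8]+1* -2[7]-1 -3[6]-1
p2 O@[8]: -1[7]-1* -2[6]-1 -3[5]-1
p3 X@[7]: -1[6]-1 -2[5]-1 -3[4]+1*
p4 O@[4]: -1[3]-1* -2[2]-1 -3[1]-1
p5 X@[3]: -1[2]-1 -2[1]-1 -3[0]+1*
p6 O@[0] terminal -1; root [9] d12

value(9, X) = +1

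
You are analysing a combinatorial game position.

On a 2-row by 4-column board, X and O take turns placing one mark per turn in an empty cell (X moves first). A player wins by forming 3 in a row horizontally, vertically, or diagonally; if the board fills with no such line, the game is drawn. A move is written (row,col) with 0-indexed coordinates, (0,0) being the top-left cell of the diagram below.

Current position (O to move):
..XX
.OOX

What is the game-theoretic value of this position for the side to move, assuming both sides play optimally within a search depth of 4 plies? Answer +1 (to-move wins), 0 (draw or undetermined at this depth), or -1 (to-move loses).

p1 O@[..XX/.OOX]: (0,0)[O.XX/.OOX]-1 (0,1)[.OXX/.OOX]+0 (1,0)[..XX/OOOX]+1*
p2 X@[..XX/OOOX] terminal -1; root [..XX/.OOX] d4

value(..XX/.OOX, O) = +1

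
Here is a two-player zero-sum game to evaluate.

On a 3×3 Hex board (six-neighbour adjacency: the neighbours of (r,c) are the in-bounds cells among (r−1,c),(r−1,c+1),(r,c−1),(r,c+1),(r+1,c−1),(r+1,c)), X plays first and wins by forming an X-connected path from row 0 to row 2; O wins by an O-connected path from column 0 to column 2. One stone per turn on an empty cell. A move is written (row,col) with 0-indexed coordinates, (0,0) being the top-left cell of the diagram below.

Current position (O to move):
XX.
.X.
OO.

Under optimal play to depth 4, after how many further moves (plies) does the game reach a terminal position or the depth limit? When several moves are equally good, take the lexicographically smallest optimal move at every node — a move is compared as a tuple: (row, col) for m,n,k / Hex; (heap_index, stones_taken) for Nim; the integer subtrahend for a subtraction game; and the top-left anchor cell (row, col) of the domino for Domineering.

PV length from [XX./.X./OO.]: 3 plies

[XX./.X./OO.] O move#1: (0,2):+1/XXO/.X./OO.*, (1,0):+1/XX./OX./OO., (1,2):+1/XX./.XO/OO., (2,2):+1/XX./.X./OOO
[XXO/.X./OO.] X move#2: (1,0):-1/XXO/XX./OO.*, (1,2):-1/XXO/.XX/OO., (2,2):-1/XXO/.X./OOX
[XXO/XX./OO.] O move#3: (1,2):+1/XXO/XXO/OO.*, (2,2):+1/XXO/XX./OOO
[XXO/XXO/OO.] end (terminal -1, X#4); searched XX./.X./OO. to 4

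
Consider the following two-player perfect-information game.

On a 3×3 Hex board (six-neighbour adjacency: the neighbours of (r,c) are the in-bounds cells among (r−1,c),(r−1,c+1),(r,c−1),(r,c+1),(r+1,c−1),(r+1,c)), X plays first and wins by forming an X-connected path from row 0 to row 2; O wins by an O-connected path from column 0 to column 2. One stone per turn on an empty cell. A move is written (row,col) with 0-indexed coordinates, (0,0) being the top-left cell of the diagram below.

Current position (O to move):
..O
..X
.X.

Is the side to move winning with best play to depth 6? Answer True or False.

ply 1, O at ..O/..X/.X. | (0,0)=+1→O.O/..X/.X.*; (0,1)=+1→.OO/..X/.X.; (1,0)=+1→..O/O.X/.X.; (1,1)=+1→..O/.OX/.X.; (2,0)=+1→..O/..X/OX.; (2,2)=-1→..O/..X/.XO
ply 2, X at O.O/..X/.X. | (0,1)=-1→OXO/..X/.X.*; (1,0)=-1→O.O/X.X/.X.; (1,1)=-1→O.O/.XX/.X.; (2,0)=-1→O.O/..X/XX.; (2,2)=-1→O.O/..X/.XX
ply 3, O at OXO/..X/.X. | (1,0)=-1→OXO/O.X/.X.; (1,1)=+1→OXO/.OX/.X.*; (2,0)=-1→OXO/..X/OX.; (2,2)=-1→OXO/..X/.XO
ply 4, X at OXO/.OX/.X. | (1,0)=-1→OXO/XOX/.X.*; (2,0)=-1→OXO/.OX/XX.; (2,2)=-1→OXO/.OX/.XX
ply 5, O at OXO/XOX/.X. | (2,0)=+1→OXO/XOX/OX.*; (2,2)=-1→OXO/XOX/.XO
ply 6: OXO/XOX/OX. is terminal -1 (X); from ..O/..X/.X. depth 6

O winning at [..O/..X/.X.]: True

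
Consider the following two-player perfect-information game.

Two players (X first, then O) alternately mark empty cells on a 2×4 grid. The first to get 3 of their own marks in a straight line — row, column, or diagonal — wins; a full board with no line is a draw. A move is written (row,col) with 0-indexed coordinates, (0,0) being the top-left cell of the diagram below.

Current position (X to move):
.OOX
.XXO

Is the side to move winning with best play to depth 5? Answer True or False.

X winning at [.OOX/.XXO]: True

[.OOX/.XXO] X move#1: (0,0):+0/XOOX/.XXO, (1,0):+1/.OOX/XXXO*
[.OOX/XXXO] end (terminal -1, O#2); searched .OOX/.XXO to 5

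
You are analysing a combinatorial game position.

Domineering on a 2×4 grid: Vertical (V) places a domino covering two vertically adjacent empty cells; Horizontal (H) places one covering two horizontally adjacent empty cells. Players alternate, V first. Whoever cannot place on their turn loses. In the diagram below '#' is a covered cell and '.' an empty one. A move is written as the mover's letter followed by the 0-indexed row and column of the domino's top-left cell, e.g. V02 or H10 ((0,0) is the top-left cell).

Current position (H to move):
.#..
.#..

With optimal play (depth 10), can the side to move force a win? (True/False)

[.#../.#..] H move#1: H02:+1/.###/.#..*, H12:+1/.#../.###
[.###/.#..] V move#2: V00:-1/####/##..*
[####/##..] H move#3: H12:+1/####/####*
[####/####] end (terminal -1, V#4); searched .#../.#.. to 10

H winning at [.#../.#..]: True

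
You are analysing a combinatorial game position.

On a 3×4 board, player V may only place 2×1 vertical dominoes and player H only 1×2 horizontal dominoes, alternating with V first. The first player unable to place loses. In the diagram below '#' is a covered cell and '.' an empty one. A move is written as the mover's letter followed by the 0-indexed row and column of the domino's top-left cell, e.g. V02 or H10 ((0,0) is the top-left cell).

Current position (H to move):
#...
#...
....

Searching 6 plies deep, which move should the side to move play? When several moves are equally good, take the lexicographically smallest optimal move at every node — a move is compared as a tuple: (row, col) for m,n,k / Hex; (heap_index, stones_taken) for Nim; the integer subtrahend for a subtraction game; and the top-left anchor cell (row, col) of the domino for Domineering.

H's best at [#.../#.../....]: H11

[#.../#.../....] H move#1: H01:-1/###./#.../...., H02:-1/#.##/#.../...., H11:+1/#.../###./....*, H12:+1/#.../#.##/...., H20:-1/#.../#.../##.., H21:-1/#.../#.../.##., H22:-1/#.../#.../..##
[#.../###./....] V move#2: V03:-1/#..#/####/....*, V13:-1/#.../####/...#
[#..#/####/....] H move#3: H01:+1/####/####/....*, H20:+1/#..#/####/##.., H21:+1/#..#/####/.##., H22:+1/#..#/####/..##
[####/####/....] end (terminal -1, V#4); searched #.../#.../.... to 6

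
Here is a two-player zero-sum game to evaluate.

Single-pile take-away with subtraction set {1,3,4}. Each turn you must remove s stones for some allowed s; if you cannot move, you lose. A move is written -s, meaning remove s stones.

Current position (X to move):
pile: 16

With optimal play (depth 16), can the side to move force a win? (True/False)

X winning at [16]: False

[16] X move#1: -1:-1/15*, -3:-1/13, -4:-1/12
[15] O move#2: -1:+1/14*, -3:-1/12, -4:-1/11
[14] X move#3: -1:-1/13*, -3:-1/11, -4:-1/10
[13] O move#4: -1:-1/12, -3:-1/10, -4:+1/9*
[9] X move#5: -1:-1/8*, -3:-1/6, -4:-1/5
[8] O move#6: -1:+1/7*, -3:-1/5, -4:-1/4
[7] X move#7: -1:-1/6*, -3:-1/4, -4:-1/3
[6] O move#8: -1:-1/5, -3:-1/3, -4:+1/2*
[2] X move#9: -1:-1/1*
[1] O move#10: -1:+1/0*
[0] end (terminal -1, X#11); searched 16 to 16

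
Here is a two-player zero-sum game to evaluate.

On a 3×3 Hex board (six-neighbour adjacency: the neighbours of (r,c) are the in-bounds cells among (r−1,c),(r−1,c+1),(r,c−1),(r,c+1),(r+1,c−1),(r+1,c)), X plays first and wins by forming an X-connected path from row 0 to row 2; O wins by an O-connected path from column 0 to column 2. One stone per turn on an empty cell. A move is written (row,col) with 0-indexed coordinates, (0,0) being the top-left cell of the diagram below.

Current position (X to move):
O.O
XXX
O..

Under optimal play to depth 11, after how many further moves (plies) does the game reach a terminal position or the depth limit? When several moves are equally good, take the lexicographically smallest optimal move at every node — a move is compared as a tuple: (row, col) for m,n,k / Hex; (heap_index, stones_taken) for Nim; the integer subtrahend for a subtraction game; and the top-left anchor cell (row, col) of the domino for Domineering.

p1 X@[O.O/XXX/O..]: (0,1)[OXO/XXX/O..]+1* (2,1)[O.O/XXX/OX.]-1 (2,2)[O.O/XXX/O.X]-1
p2 O@[OXO/XXX/O..]: (2,1)[OXO/XXX/OO.]-1* (2,2)[OXO/XXX/O.O]-1
p3 X@[OXO/XXX/OO.]: (2,2)[OXO/XXX/OOX]+1*
p4 O@[OXO/XXX/OOX] terminal -1; root [O.O/XXX/O..] d11

PV length from [O.O/XXX/O..]: 3 plies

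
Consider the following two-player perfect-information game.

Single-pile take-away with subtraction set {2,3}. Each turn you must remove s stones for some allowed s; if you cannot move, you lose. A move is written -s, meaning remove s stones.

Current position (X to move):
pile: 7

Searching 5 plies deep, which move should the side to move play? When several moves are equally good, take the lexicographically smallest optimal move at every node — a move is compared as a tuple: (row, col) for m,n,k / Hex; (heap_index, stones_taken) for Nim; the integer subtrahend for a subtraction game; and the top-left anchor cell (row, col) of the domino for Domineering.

ply 1, X at 7 | -2=+1→5*; -3=-1→4
ply 2, O at 5 | -2=-1→3*; -3=-1→2
ply 3, X at 3 | -2=+1→1*; -3=+1→0
ply 4: 1 is terminal -1 (O); from 7 depth 5

X's best at [7]: -2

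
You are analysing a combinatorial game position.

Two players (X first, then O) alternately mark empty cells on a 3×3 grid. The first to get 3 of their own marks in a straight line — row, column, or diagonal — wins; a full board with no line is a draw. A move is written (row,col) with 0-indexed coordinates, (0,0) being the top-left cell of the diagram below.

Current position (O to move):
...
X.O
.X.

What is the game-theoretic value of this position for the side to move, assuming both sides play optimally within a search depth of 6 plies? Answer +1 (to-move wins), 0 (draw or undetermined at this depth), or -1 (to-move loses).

value(.../X.O/.X., O) = 0

p1 O@[.../X.O/.X.]: (0,0)[O../X.O/.X.]+0* (0,1)[.O./X.O/.X.]-1 (0,2)[..O/X.O/.X.]-1 (1,1)[.../XOO/.X.]-1 (2,0)[.../X.O/OX.]+0 (2,2)[.../X.O/.XO]-1
p2 X@[O../X.O/.X.]: (0,1)[OX./X.O/.X.]+0* (0,2)[O.X/X.O/.X.]+0 (1,1)[O../XXO/.X.]+0 (2,0)[O../X.O/XX.]-1 (2,2)[O../X.O/.XX]+0
p3 O@[OX./X.O/.X.]: (0,2)[OXO/X.O/.X.]-1 (1,1)[OX./XOO/.X.]+0* (2,0)[OX./X.O/OX.]-1 (2,2)[OX./X.O/.XO]-1
p4 X@[OX./XOO/.X.]: (0,2)[OXX/XOO/.X.]-1 (2,0)[OX./XOO/XX.]-1 (2,2)[OX./XOO/.XX]+0*
p5 O@[OX./XOO/.XX]: (0,2)[OXO/XOO/.XX]-1 (2,0)[OX./XOO/OXX]+0*
p6 X@[OX./XOO/OXX]: (0,2)[OXX/XOO/OXX]+0*
p7 O@[OXX/XOO/OXX] terminal +0; root [.../X.O/.X.] d6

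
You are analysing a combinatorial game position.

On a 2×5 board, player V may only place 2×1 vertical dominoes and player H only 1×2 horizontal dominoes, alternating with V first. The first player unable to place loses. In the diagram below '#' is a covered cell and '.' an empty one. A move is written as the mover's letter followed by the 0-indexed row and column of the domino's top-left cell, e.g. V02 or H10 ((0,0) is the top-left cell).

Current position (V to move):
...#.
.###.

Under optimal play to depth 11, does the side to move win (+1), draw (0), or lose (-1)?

value(...#./.###., V) = +1

ply 1, V at ...#./.###. | V00=+1→#..#./####.*; V04=-1→...##/.####
ply 2, H at #..#./####. | H01=-1→####./####.*
ply 3, V at ####./####. | V04=+1→#####/#####*
ply 4: #####/##### is terminal -1 (H); from ...#./.###. depth 11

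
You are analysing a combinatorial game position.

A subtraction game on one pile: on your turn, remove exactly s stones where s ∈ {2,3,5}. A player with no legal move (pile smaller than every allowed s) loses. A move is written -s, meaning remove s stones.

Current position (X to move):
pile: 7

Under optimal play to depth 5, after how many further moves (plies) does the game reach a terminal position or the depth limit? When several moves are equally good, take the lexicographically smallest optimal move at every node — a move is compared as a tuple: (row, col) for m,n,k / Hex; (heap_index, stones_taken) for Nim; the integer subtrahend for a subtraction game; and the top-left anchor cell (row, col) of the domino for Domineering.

p1 X@[7]: -2[5]-1* -3[4]-1 -5[2]-1
p2 O@[5]: -2[3]-1 -3[2]-1 -5[0]+1*
p3 X@[0] terminal -1; root [7] d5

PV length from [7]: 2 plies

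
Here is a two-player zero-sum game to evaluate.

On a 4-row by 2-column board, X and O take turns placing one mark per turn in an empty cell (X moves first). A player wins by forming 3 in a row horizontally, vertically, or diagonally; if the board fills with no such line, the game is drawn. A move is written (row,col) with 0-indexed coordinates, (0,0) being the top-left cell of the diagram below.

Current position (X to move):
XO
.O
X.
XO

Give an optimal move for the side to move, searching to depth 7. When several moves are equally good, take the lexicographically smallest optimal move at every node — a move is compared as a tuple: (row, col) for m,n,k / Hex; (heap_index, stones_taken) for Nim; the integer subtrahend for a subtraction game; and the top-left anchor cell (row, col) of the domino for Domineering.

X's best at [XO/.O/X./XO]: (1,0)

[XO/.O/X./XO] X move#1: (1,0):+1/XO/XO/X./XO*, (2,1):+0/XO/.O/XX/XO
[XO/XO/X./XO] end (terminal -1, O#2); searched XO/.O/X./XO to 7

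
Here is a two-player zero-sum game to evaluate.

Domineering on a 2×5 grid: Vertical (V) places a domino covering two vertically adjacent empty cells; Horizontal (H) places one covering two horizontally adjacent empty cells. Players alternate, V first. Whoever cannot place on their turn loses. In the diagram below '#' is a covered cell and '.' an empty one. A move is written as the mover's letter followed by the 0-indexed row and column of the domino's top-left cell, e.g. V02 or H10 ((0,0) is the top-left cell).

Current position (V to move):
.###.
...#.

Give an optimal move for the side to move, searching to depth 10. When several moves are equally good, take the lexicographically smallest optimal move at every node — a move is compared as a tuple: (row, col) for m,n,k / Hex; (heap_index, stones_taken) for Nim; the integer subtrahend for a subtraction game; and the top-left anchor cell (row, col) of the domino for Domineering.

[.###./...#.] V move#1: V00:+1/####./#..#.*, V04:-1/.####/...##
[####./#..#.] H move#2: H11:-1/####./####.*
[####./####.] V move#3: V04:+1/#####/#####*
[#####/#####] end (terminal -1, H#4); searched .###./...#. to 10

V's best at [.###./...#.]: V00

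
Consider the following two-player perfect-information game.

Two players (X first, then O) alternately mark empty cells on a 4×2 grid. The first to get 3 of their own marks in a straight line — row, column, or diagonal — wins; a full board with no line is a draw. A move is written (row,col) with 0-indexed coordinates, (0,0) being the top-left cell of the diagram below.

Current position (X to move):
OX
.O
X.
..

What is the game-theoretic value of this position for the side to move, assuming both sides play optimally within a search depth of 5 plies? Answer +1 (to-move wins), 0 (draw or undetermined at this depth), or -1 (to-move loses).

[OX/.O/X./..] X move#1: (1,0):+0/OX/XO/X./..*, (2,1):+0/OX/.O/XX/.., (3,0):+0/OX/.O/X./X., (3,1):+0/OX/.O/X./.X
[OX/XO/X./..] O move#2: (2,1):-1/OX/XO/XO/.., (3,0):+0/OX/XO/X./O.*, (3,1):-1/OX/XO/X./.O
[OX/XO/X./O.] X move#3: (2,1):+0/OX/XO/XX/O.*, (3,1):+0/OX/XO/X./OX
[OX/XO/XX/O.] O move#4: (3,1):+0/OX/XO/XX/OO*
[OX/XO/XX/OO] end (terminal +0, X#5); searched OX/.O/X./.. to 5

value(OX/.O/X./.., X) = 0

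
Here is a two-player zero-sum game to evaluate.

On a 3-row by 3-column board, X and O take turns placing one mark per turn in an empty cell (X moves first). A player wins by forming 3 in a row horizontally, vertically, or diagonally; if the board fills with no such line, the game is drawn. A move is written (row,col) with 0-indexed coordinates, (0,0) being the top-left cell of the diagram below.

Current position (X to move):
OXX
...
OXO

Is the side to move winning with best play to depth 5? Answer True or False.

[OXX/.../OXO] X move#1: (1,0):-1/OXX/X../OXO, (1,1):+1/OXX/.X./OXO*, (1,2):-1/OXX/..X/OXO
[OXX/.X./OXO] end (terminal -1, O#2); searched OXX/.../OXO to 5

X winning at [OXX/.../OXO]: True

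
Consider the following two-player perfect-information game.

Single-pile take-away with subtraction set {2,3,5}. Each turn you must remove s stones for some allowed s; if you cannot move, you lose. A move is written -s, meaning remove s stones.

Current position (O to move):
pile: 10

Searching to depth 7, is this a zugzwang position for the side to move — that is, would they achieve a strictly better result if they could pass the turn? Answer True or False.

p1 O@[10]: -2[8]+1* -3[7]+1 -5[5]-1
p2 X@[8]: -2[6]-1* -3[5]-1 -5[3]-1
p3 O@[6]: -2[4]-1 -3[3]-1 -5[1]+1*
p4 X@[1] terminal -1; root [10] d7
suppose O passes — search the same position with X to move:
pass> p1 X@[10]: -2[8]+1* -3[7]+1 -5[5]-1
pass> p2 O@[8]: -2[6]-1* -3[5]-1 -5[3]-1
pass> p3 X@[6]: -2[4]-1 -3[3]-1 -5[1]+1*
pass> p4 O@[1] terminal -1; root [10] d7
for O: play +1, pass -1

zugzwang(10, O) = False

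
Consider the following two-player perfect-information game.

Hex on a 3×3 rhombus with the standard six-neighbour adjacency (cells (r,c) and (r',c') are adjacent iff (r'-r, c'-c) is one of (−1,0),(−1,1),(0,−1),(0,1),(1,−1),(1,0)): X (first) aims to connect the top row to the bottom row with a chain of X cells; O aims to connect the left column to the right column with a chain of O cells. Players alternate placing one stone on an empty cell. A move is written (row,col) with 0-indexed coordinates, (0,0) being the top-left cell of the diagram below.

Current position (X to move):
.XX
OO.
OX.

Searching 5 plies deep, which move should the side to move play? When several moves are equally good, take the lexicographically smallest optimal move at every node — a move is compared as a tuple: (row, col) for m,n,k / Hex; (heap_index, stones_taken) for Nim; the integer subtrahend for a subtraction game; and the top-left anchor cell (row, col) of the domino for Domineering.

X's best at [.XX/OO./OX.]: (1,2)

[.XX/OO./OX.] X move#1: (0,0):-1/XXX/OO./OX., (1,2):+1/.XX/OOX/OX.*, (2,2):-1/.XX/OO./OXX
[.XX/OOX/OX.] end (terminal -1, O#2); searched .XX/OO./OX. to 5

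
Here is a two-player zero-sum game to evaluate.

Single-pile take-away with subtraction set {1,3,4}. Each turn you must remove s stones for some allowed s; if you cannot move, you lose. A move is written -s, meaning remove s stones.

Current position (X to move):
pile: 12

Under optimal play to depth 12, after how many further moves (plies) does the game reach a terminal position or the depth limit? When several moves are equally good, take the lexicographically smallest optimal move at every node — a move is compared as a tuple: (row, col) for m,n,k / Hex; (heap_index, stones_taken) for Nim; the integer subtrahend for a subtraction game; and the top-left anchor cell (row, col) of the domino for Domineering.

PV length from [12]: 7 plies

p1 X@[12]: -1[11]-1 -3[9]+1* -4[8]-1
p2 O@[9]: -1[8]-1* -3[6]-1 -4[5]-1
p3 X@[8]: -1[7]+1* -3[5]-1 -4[4]-1
p4 O@[7]: -1[6]-1* -3[4]-1 -4[3]-1
p5 X@[6]: -1[5]-1 -3[3]-1 -4[2]+1*
p6 O@[2]: -1[1]-1*
p7 X@[1]: -1[0]+1*
p8 O@[0] terminal -1; root [12] d12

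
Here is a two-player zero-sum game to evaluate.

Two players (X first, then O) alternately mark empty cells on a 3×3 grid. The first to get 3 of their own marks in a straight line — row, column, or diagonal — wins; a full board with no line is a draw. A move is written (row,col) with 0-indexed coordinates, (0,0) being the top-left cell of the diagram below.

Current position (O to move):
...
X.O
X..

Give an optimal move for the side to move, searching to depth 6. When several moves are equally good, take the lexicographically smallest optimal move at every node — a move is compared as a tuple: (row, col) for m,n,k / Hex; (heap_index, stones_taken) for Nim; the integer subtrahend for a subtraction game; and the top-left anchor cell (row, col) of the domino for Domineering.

ply 1, O at .../X.O/X.. | (0,0)=+0→O../X.O/X..*; (0,1)=-1→.O./X.O/X..; (0,2)=-1→..O/X.O/X..; (1,1)=-1→.../XOO/X..; (2,1)=-1→.../X.O/XO.; (2,2)=-1→.../X.O/X.O
ply 2, X at O../X.O/X.. | (0,1)=-1→OX./X.O/X..; (0,2)=+0→O.X/X.O/X..*; (1,1)=-1→O../XXO/X..; (2,1)=-1→O../X.O/XX.; (2,2)=+0→O../X.O/X.X
ply 3, O at O.X/X.O/X.. | (0,1)=-1→OOX/X.O/X..; (1,1)=+0→O.X/XOO/X..*; (2,1)=-1→O.X/X.O/XO.; (2,2)=-1→O.X/X.O/X.O
ply 4, X at O.X/XOO/X.. | (0,1)=-1→OXX/XOO/X..; (2,1)=-1→O.X/XOO/XX.; (2,2)=+0→O.X/XOO/X.X*
ply 5, O at O.X/XOO/X.X | (0,1)=-1→OOX/XOO/X.X; (2,1)=+0→O.X/XOO/XOX*
ply 6, X at O.X/XOO/XOX | (0,1)=+0→OXX/XOO/XOX*
ply 7: OXX/XOO/XOX is terminal +0 (O); from .../X.O/X.. depth 6

O's best at [.../X.O/X..]: (0,0)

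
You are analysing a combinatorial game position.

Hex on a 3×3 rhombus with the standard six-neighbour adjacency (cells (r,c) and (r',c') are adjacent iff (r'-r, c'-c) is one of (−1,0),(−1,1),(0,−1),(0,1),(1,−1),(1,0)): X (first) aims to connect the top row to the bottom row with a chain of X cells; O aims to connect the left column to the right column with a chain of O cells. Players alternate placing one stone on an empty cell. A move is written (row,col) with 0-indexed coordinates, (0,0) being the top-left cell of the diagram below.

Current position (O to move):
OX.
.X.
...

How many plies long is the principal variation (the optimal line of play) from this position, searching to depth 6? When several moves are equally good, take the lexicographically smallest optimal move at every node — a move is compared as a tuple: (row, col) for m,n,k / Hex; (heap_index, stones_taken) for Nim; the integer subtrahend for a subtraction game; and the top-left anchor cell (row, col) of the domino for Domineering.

p1 O@[OX./.X./...]: (0,2)[OXO/.X./...]-1* (1,0)[OX./OX./...]-1 (1,2)[OX./.XO/...]-1 (2,0)[OX./.X./O..]-1 (2,1)[OX./.X./.O.]-1 (2,2)[OX./.X./..O]-1
p2 X@[OXO/.X./...]: (1,0)[OXO/XX./...]+1* (1,2)[OXO/.XX/...]+1 (2,0)[OXO/.X./X..]+1 (2,1)[OXO/.X./.X.]+1 (2,2)[OXO/.X./..X]+1
p3 O@[OXO/XX./...]: (1,2)[OXO/XXO/...]-1* (2,0)[OXO/XX./O..]-1 (2,1)[OXO/XX./.O.]-1 (2,2)[OXO/XX./..O]-1
p4 X@[OXO/XXO/...]: (2,0)[OXO/XXO/X..]+1* (2,1)[OXO/XXO/.X.]+1 (2,2)[OXO/XXO/..X]+1
p5 O@[OXO/XXO/X..] terminal -1; root [OX./.X./...] d6

PV length from [OX./.X./...]: 4 plies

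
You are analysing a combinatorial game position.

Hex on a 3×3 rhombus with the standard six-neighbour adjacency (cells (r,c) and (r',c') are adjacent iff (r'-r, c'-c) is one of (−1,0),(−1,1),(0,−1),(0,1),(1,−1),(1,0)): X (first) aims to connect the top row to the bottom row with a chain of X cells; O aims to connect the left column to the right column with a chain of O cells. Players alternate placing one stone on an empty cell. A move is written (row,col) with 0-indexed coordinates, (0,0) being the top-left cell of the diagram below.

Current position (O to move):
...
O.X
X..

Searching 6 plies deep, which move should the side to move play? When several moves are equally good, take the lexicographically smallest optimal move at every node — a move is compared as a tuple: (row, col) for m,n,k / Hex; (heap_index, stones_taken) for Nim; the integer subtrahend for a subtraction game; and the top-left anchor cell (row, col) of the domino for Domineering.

O's best at [.../O.X/X..]: (0,2)

p1 O@[.../O.X/X..]: (0,0)[O../O.X/X..]-1 (0,1)[.O./O.X/X..]-1 (0,2)[..O/O.X/X..]+1* (1,1)[.../OOX/X..]-1 (2,1)[.../O.X/XO.]-1 (2,2)[.../O.X/X.O]-1
p2 X@[..O/O.X/X..]: (0,0)[X.O/O.X/X..]-1* (0,1)[.XO/O.X/X..]-1 (1,1)[..O/OXX/X..]-1 (2,1)[..O/O.X/XX.]-1 (2,2)[..O/O.X/X.X]-1
p3 O@[X.O/O.X/X..]: (0,1)[XOO/O.X/X..]+1* (1,1)[X.O/OOX/X..]+1 (2,1)[X.O/O.X/XO.]+1 (2,2)[X.O/O.X/X.O]+1
p4 X@[XOO/O.X/X..] terminal -1; root [.../O.X/X..] d6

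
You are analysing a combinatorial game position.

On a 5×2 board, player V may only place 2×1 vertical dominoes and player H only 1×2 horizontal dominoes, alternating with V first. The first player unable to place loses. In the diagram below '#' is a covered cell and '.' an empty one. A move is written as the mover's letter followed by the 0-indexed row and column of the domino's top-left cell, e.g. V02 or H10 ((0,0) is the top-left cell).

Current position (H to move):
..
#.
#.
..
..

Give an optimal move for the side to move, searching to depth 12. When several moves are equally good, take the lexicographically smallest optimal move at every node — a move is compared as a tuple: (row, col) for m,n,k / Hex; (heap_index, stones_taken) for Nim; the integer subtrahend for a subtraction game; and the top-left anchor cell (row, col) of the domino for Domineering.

H's best at [../#./#./../..]: H30

[../#./#./../..] H move#1: H00:-1/##/#./#./../.., H30:+1/../#./#./##/..*, H40:+1/../#./#./../##
[../#./#./##/..] V move#2: V01:-1/.#/##/#./##/..*, V11:-1/../##/##/##/..
[.#/##/#./##/..] H move#3: H40:+1/.#/##/#./##/##*
[.#/##/#./##/##] end (terminal -1, V#4); searched ../#./#./../.. to 12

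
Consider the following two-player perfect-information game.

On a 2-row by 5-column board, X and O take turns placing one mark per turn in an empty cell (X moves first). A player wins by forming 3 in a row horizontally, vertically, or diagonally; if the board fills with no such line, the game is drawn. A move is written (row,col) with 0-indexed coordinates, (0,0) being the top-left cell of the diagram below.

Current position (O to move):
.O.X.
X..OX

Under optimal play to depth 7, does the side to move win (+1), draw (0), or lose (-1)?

value(.O.X./X..OX, O) = 0

[.O.X./X..OX] O move#1: (0,0):+0/OO.X./X..OX*, (0,2):+0/.OOX./X..OX, (0,4):+0/.O.XO/X..OX, (1,1):+0/.O.X./XO.OX, (1,2):+0/.O.X./X.OOX
[OO.X./X..OX] X move#2: (0,2):+0/OOXX./X..OX*, (0,4):-1/OO.XX/X..OX, (1,1):-1/OO.X./XX.OX, (1,2):-1/OO.X./X.XOX
[OOXX./X..OX] O move#3: (0,4):+0/OOXXO/X..OX*, (1,1):-1/OOXX./XO.OX, (1,2):-1/OOXX./X.OOX
[OOXXO/X..OX] X move#4: (1,1):+0/OOXXO/XX.OX*, (1,2):+0/OOXXO/X.XOX
[OOXXO/XX.OX] O move#5: (1,2):+0/OOXXO/XXOOX*
[OOXXO/XXOOX] end (terminal +0, X#6); searched .O.X./X..OX to 7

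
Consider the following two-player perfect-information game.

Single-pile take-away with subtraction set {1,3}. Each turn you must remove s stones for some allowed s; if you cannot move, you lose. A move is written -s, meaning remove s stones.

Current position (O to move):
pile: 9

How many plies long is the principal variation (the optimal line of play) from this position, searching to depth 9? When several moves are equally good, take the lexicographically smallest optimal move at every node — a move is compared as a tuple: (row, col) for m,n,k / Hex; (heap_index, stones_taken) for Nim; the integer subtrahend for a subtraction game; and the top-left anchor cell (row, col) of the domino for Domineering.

p1 O@[9]: -1[8]+1* -3[6]+1
p2 X@[8]: -1[7]-1* -3[5]-1
p3 O@[7]: -1[6]+1* -3[4]+1
p4 X@[6]: -1[5]-1* -3[3]-1
p5 O@[5]: -1[4]+1* -3[2]+1
p6 X@[4]: -1[3]-1* -3[1]-1
p7 O@[3]: -1[2]+1* -3[0]+1
p8 X@[2]: -1[1]-1*
p9 O@[1]: -1[0]+1*
p10 X@[0] terminal -1; root [9] d9

PV length from [9]: 9 plies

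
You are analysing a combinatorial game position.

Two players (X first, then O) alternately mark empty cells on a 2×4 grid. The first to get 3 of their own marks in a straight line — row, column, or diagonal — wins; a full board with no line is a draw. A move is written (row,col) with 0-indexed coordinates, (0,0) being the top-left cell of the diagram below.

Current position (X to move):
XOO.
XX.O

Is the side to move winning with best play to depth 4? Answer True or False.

X winning at [XOO./XX.O]: True

[XOO./XX.O] X move#1: (0,3):+0/XOOX/XX.O, (1,2):+1/XOO./XXXO*
[XOO./XXXO] end (terminal -1, O#2); searched XOO./XX.O to 4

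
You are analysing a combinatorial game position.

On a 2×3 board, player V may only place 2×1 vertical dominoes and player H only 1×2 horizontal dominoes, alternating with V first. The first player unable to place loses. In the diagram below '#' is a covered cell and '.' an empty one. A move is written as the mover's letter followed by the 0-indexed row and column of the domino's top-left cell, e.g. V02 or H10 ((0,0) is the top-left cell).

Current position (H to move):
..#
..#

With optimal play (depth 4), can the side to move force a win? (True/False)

H winning at [..#/..#]: True

[..#/..#] H move#1: H00:+1/###/..#*, H10:+1/..#/###
[###/..#] end (terminal -1, V#2); searched ..#/..# to 4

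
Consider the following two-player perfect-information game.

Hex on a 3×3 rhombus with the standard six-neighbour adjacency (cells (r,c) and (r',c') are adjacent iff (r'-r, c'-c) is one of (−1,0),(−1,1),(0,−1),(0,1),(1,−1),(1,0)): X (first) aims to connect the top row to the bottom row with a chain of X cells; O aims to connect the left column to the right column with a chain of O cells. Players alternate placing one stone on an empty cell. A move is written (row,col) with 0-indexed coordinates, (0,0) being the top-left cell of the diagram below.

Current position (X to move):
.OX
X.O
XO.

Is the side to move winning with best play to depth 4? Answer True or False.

X winning at [.OX/X.O/XO.]: True

[.OX/X.O/XO.] X move#1: (0,0):+1/XOX/X.O/XO.*, (1,1):+1/.OX/XXO/XO., (2,2):+1/.OX/X.O/XOX
[XOX/X.O/XO.] end (terminal -1, O#2); searched .OX/X.O/XO. to 4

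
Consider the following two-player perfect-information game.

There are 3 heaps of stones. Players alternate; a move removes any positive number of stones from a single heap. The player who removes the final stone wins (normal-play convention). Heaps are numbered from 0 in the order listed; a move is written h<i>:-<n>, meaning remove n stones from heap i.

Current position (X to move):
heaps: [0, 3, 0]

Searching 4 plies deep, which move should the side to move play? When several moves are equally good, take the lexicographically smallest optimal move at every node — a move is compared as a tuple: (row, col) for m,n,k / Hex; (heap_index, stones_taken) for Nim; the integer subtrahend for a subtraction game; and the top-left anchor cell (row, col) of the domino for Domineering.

p1 X@[(0,3,0)]: h1:-1[(0,2,0)]-1 h1:-2[(0,1,0)]-1 h1:-3[(0,0,0)]+1*
p2 O@[(0,0,0)] terminal -1; root [(0,3,0)] d4

X's best at [(0,3,0)]: h1:-3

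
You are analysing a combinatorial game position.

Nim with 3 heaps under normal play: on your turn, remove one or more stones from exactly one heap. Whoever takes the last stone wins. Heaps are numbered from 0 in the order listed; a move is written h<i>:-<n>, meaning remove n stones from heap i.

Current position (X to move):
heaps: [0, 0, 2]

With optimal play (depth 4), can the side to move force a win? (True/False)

X winning at [(0,0,2)]: True

p1 X@[(0,0,2)]: h2:-1[(0,0,1)]-1 h2:-2[(0,0,0)]+1*
p2 O@[(0,0,0)] terminal -1; root [(0,0,2)] d4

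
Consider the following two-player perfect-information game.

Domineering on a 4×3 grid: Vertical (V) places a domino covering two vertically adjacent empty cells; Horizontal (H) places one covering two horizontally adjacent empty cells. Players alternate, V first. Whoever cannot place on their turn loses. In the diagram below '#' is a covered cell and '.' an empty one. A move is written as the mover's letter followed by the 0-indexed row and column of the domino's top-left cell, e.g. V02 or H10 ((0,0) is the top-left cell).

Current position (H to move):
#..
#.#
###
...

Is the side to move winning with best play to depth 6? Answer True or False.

H winning at [#../#.#/###/...]: True

[#../#.#/###/...] H move#1: H01:+1/###/#.#/###/...*, H30:-1/#../#.#/###/##., H31:-1/#../#.#/###/.##
[###/#.#/###/...] end (terminal -1, V#2); searched #../#.#/###/... to 6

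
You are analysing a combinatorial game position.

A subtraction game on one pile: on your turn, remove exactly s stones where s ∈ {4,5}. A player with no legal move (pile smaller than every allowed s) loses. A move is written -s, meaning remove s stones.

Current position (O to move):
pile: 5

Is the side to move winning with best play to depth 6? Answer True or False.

p1 O@[5]: -4[1]+1* -5[0]+1
p2 X@[1] terminal -1; root [5] d6

O winning at [5]: True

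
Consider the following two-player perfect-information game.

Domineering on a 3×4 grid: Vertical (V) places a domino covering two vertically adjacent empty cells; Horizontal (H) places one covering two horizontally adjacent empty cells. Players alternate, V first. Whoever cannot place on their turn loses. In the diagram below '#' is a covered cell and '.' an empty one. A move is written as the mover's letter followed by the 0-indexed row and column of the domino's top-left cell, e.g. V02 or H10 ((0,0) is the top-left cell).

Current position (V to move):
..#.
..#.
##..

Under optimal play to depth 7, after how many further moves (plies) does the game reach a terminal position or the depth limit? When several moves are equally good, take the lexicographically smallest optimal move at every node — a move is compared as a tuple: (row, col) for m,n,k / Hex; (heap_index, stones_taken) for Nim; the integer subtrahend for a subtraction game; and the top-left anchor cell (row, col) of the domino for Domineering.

PV length from [..#./..#./##..]: 3 plies

[..#./..#./##..] V move#1: V00:+1/#.#./#.#./##..*, V01:+1/.##./.##./##.., V03:-1/..##/..##/##.., V13:-1/..#./..##/##.#
[#.#./#.#./##..] H move#2: H22:-1/#.#./#.#./####*
[#.#./#.#./####] V move#3: V01:+1/###./###./####*, V03:+1/#.##/#.##/####
[###./###./####] end (terminal -1, H#4); searched ..#./..#./##.. to 7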